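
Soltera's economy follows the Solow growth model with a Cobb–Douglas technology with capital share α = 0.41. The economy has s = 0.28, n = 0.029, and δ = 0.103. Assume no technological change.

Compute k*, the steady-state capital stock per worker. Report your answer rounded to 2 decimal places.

At the steady state, Δk = 0, so s·k^α = (n + δ)·k.
Dividing both sides by k: k^(1−α) = s / (n + δ).
k^0.59 = 0.28 / (0.029 + 0.103) = 0.28 / 0.132 = 2.1212
k* = 2.1212^(1/0.59) ≈ 3.5771

k* = 3.58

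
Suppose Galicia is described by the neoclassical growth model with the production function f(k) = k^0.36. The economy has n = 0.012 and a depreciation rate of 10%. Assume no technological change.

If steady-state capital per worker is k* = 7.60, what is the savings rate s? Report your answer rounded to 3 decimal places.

Steady state requires s·f(k) = (n + δ)·k, i.e. s·k^α = (n + δ)·k.
So s / (n + δ) = (k*)^(1−α) = 7.60^0.64 = 3.6620.
Therefore s = 3.6620 × (n + δ) = 3.6620 × 0.112 = 0.4101.

s ≈ 0.410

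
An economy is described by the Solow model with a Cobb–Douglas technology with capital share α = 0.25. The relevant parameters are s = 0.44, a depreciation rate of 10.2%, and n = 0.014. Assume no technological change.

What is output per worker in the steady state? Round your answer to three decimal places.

y* = 1.560

Steady state requires s·f(k) = (n + δ)·k, i.e. s·k^α = (n + δ)·k.
Rearranging, k^(1−α) = s / (n + δ).
k^0.75 = 0.44 / (0.014 + 0.102) = 0.44 / 0.116 = 3.7931
k* = 3.7931^(1/0.75) ≈ 5.9155
y* = (k*)^α = 5.9155^0.25 ≈ 1.5595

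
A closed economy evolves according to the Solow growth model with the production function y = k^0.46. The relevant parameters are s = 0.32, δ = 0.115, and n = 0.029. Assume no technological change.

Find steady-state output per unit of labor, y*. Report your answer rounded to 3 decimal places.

y* ≈ 1.974

In steady state, investment equals break-even investment: s·k^α = (n + δ)·k.
Dividing both sides by k: k^(1−α) = s / (n + δ).
k^0.54 = 0.32 / (0.029 + 0.115) = 0.32 / 0.144 = 2.2222
k* = 2.2222^(1/0.54) ≈ 4.3872
y* = (k*)^α = 4.3872^0.46 ≈ 1.9743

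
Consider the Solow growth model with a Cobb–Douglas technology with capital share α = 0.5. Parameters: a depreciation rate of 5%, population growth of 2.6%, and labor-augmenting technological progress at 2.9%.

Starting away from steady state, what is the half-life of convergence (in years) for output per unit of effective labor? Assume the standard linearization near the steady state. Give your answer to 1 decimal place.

about 13.2 years

Near the steady state the convergence rate is λ = (1 − α)(n + g + δ).
λ = (1 − 0.5) × 0.105 = 0.5 × 0.105 = 0.0525
Half-life = ln 2 / λ = 0.6931 / 0.0525 ≈ 13.20 years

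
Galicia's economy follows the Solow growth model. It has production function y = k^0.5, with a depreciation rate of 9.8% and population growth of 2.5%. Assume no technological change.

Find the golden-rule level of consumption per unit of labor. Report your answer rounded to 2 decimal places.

At the golden rule, f'(k) = n + δ, so α·k^(α−1) = n + δ and k_gold = (α/(n + δ))^(1/(1−α)).
k_gold = (0.5/0.123)^(1/0.5) = 4.0650^2 ≈ 16.5242
c_gold = f(k_gold) − (n + δ)·k_gold = 4.0650 − 0.123×16.5242 ≈ 2.0325

c_gold ≈ 2.03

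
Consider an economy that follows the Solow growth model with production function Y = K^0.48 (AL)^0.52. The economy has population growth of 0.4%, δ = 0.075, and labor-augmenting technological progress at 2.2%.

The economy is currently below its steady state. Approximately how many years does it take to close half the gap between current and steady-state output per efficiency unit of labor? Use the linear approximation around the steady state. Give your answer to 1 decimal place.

half-life ≈ 13.2 years

Near the steady state the convergence rate is λ = (1 − α)(n + g + δ).
λ = (1 − 0.48) × 0.101 = 0.52 × 0.101 = 0.05252
Half-life = ln 2 / λ = 0.6931 / 0.05252 ≈ 13.20 years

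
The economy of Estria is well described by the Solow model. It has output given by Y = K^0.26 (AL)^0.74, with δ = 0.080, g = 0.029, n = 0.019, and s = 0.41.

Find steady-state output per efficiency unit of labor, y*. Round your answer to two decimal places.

y* ≈ 1.51

Steady state requires s·f(k) = (n + g + δ)·k, i.e. s·k^α = (n + g + δ)·k.
Dividing both sides by k: k^(1−α) = s / (n + g + δ).
k^0.74 = 0.41 / (0.019 + 0.029 + 0.080) = 0.41 / 0.128 = 3.2031
k* = 3.2031^(1/0.74) ≈ 4.8217
y* = (k*)^α = 4.8217^0.26 ≈ 1.5053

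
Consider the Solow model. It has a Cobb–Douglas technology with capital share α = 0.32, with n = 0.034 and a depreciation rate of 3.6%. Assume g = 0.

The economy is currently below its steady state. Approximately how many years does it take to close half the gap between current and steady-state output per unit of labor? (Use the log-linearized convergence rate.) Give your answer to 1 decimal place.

t_½ ≈ 14.6 years

Near the steady state the convergence rate is λ = (1 − α)(n + δ).
λ = (1 − 0.32) × 0.070 = 0.68 × 0.070 = 0.0476
Half-life = ln 2 / λ = 0.6931 / 0.0476 ≈ 14.56 years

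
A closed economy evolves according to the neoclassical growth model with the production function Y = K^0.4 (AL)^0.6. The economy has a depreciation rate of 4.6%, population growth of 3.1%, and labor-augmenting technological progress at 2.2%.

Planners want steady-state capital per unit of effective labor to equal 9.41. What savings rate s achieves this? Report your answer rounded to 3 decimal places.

Steady state requires s·f(k) = (n + g + δ)·k, i.e. s·k^α = (n + g + δ)·k.
So s / (n + g + δ) = (k*)^(1−α) = 9.41^0.6 = 3.8384.
Therefore s = 3.8384 × (n + g + δ) = 3.8384 × 0.099 = 0.3800.

s ≈ 0.380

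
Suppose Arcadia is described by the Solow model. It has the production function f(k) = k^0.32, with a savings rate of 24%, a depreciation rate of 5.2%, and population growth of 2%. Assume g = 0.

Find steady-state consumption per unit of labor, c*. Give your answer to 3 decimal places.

c* ≈ 1.339

Steady state requires s·f(k) = (n + δ)·k, i.e. s·k^α = (n + δ)·k.
Dividing both sides by k: k^(1−α) = s / (n + δ).
k^0.68 = 0.24 / (0.020 + 0.052) = 0.24 / 0.072 = 3.3333
k* = 3.3333^(1/0.68) ≈ 5.8740
y* = (k*)^α = 5.8740^0.32 ≈ 1.7622
c* = (1 − s)·y* = (1 − 0.24) × 1.7622 ≈ 1.3393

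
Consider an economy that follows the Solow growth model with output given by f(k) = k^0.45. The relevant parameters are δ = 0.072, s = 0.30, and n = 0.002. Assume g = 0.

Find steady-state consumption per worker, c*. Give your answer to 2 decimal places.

c* ≈ 2.20

In steady state, investment equals break-even investment: s·k^α = (n + δ)·k.
Dividing both sides by k: k^(1−α) = s / (n + δ).
k^0.55 = 0.30 / (0.002 + 0.072) = 0.30 / 0.074 = 4.0541
k* = 4.0541^(1/0.55) ≈ 12.7427
y* = (k*)^α = 12.7427^0.45 ≈ 3.1432
c* = (1 − s)·y* = (1 − 0.30) × 3.1432 ≈ 2.2002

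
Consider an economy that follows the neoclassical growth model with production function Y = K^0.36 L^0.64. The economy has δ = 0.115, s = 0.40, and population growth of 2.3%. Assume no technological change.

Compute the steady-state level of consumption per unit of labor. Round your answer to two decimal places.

c* ≈ 1.09

At the steady state, Δk = 0, so s·k^α = (n + δ)·k.
Dividing both sides by k: k^(1−α) = s / (n + δ).
k^0.64 = 0.40 / (0.023 + 0.115) = 0.40 / 0.138 = 2.8986
k* = 2.8986^(1/0.64) ≈ 5.2744
y* = (k*)^α = 5.2744^0.36 ≈ 1.8196
c* = (1 − s)·y* = (1 − 0.40) × 1.8196 ≈ 1.0918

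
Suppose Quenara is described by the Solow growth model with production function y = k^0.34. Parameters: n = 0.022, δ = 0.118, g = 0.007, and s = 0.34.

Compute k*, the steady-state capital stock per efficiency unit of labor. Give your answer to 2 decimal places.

k* = 3.56

Steady state requires s·f(k) = (n + g + δ)·k, i.e. s·k^α = (n + g + δ)·k.
Dividing both sides by k: k^(1−α) = s / (n + g + δ).
k^0.66 = 0.34 / (0.022 + 0.007 + 0.118) = 0.34 / 0.147 = 2.3129
k* = 2.3129^(1/0.66) ≈ 3.5625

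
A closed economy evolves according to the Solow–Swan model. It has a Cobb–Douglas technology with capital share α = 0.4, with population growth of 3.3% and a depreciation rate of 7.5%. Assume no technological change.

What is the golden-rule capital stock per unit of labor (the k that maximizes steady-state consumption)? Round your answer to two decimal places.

k_gold ≈ 8.87

The golden rule sets f'(k) = n + δ, i.e. α·k^(α−1) = n + δ.
So k^(1−α) = α / (n + δ) = 0.4 / 0.108 = 3.7037.
k_gold = 3.7037^(1/0.6) ≈ 8.8660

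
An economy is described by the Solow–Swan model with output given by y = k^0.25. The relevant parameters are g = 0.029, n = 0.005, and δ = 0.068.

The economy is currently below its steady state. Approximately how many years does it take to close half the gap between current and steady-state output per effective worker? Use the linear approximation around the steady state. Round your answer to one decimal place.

Near the steady state the convergence rate is λ = (1 − α)(n + g + δ).
λ = (1 − 0.25) × 0.102 = 0.75 × 0.102 = 0.0765
Half-life = ln 2 / λ = 0.6931 / 0.0765 ≈ 9.06 years

about 9.1 years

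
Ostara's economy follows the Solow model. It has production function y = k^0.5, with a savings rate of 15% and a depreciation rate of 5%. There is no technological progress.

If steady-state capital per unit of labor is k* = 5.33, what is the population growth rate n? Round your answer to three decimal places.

Steady state requires s·f(k) = (n + δ)·k, i.e. s·k^α = (n + δ)·k.
So s / (n + δ) = (k*)^(1−α) = 5.33^0.5 = 2.3087.
Therefore n + δ = s / 2.3087 = 0.15 / 2.3087 = 0.0650, so n = 0.0650 − 0.050 = 0.0150.

n ≈ 0.015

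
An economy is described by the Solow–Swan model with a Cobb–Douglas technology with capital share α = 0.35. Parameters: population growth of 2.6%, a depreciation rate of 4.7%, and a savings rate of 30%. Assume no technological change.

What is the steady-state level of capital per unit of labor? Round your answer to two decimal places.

k* = 8.80

At the steady state, Δk = 0, so s·k^α = (n + δ)·k.
Rearranging, k^(1−α) = s / (n + δ).
k^0.65 = 0.30 / (0.026 + 0.047) = 0.30 / 0.073 = 4.1096
k* = 4.1096^(1/0.65) ≈ 8.7964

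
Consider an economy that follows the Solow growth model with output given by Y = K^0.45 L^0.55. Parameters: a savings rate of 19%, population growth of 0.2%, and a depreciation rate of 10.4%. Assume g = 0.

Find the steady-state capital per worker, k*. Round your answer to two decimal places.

k* ≈ 2.89

At the steady state, Δk = 0, so s·k^α = (n + δ)·k.
Rearranging, k^(1−α) = s / (n + δ).
k^0.55 = 0.19 / (0.002 + 0.104) = 0.19 / 0.106 = 1.7925
k* = 1.7925^(1/0.55) ≈ 2.8896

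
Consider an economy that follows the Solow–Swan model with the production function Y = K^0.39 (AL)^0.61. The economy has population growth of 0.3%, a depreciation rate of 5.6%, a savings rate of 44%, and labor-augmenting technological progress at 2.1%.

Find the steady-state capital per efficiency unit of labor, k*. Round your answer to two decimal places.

k* ≈ 16.36

In steady state, investment equals break-even investment: s·k^α = (n + g + δ)·k.
Dividing both sides by k: k^(1−α) = s / (n + g + δ).
k^0.61 = 0.44 / (0.003 + 0.021 + 0.056) = 0.44 / 0.080 = 5.5000
k* = 5.5000^(1/0.61) ≈ 16.3572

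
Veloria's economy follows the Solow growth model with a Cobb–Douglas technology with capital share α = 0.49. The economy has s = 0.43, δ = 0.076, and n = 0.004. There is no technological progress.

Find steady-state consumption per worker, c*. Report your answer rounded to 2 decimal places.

At the steady state, Δk = 0, so s·k^α = (n + δ)·k.
Rearranging, k^(1−α) = s / (n + δ).
k^0.51 = 0.43 / (0.004 + 0.076) = 0.43 / 0.080 = 5.3750
k* = 5.3750^(1/0.51) ≈ 27.0467
y* = (k*)^α = 27.0467^0.49 ≈ 5.0319
c* = (1 − s)·y* = (1 − 0.43) × 5.0319 ≈ 2.8682

c* ≈ 2.87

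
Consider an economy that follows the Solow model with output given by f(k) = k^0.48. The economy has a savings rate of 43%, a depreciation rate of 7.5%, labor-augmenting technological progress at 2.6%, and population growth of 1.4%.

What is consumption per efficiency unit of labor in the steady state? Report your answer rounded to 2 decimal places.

c* = 1.93

Steady state requires s·f(k) = (n + g + δ)·k, i.e. s·k^α = (n + g + δ)·k.
Rearranging, k^(1−α) = s / (n + g + δ).
k^0.52 = 0.43 / (0.014 + 0.026 + 0.075) = 0.43 / 0.115 = 3.7391
k* = 3.7391^(1/0.52) ≈ 12.6321
y* = (k*)^α = 12.6321^0.48 ≈ 3.3784
c* = (1 − s)·y* = (1 − 0.43) × 3.3784 ≈ 1.9257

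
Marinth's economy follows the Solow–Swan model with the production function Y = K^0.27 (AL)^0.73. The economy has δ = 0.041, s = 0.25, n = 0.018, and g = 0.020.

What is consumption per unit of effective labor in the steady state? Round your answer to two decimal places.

In steady state, investment equals break-even investment: s·k^α = (n + g + δ)·k.
Dividing both sides by k: k^(1−α) = s / (n + g + δ).
k^0.73 = 0.25 / (0.018 + 0.020 + 0.041) = 0.25 / 0.079 = 3.1646
k* = 3.1646^(1/0.73) ≈ 4.8458
y* = (k*)^α = 4.8458^0.27 ≈ 1.5313
c* = (1 − s)·y* = (1 − 0.25) × 1.5313 ≈ 1.1485

c* ≈ 1.15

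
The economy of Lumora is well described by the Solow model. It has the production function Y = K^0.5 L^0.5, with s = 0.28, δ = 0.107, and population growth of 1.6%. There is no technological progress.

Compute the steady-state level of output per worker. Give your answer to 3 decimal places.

At the steady state, Δk = 0, so s·k^α = (n + δ)·k.
Rearranging, k^(1−α) = s / (n + δ).
k^0.5 = 0.28 / (0.016 + 0.107) = 0.28 / 0.123 = 2.2764
k* = 2.2764^(1/0.5) ≈ 5.1820
y* = (k*)^α = 5.1820^0.5 ≈ 2.2764

y* ≈ 2.276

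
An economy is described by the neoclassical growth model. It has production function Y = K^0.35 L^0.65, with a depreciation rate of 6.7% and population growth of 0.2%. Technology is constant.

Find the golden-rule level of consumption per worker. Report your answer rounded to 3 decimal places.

c_gold ≈ 1.558

At the golden rule, f'(k) = n + δ, so α·k^(α−1) = n + δ and k_gold = (α/(n + δ))^(1/(1−α)).
k_gold = (0.35/0.069)^(1/0.65) = 5.0725^1.5385 ≈ 12.1614
c_gold = f(k_gold) − (n + δ)·k_gold = 2.3974 − 0.069×12.1614 ≈ 1.5583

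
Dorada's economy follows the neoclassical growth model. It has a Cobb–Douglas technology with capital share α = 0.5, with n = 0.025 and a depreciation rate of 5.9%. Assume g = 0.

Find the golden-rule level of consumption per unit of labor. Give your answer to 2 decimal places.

c_gold ≈ 2.98

At the golden rule, f'(k) = n + δ, so α·k^(α−1) = n + δ and k_gold = (α/(n + δ))^(1/(1−α)).
k_gold = (0.5/0.084)^(1/0.5) = 5.9524^2 ≈ 35.4311
c_gold = f(k_gold) − (n + δ)·k_gold = 5.9524 − 0.084×35.4311 ≈ 2.9762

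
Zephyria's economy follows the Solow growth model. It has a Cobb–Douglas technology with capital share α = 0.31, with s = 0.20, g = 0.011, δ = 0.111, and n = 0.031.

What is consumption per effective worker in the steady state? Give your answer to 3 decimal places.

c* = 0.902

At the steady state, Δk = 0, so s·k^α = (n + g + δ)·k.
Rearranging, k^(1−α) = s / (n + g + δ).
k^0.69 = 0.20 / (0.031 + 0.011 + 0.111) = 0.20 / 0.153 = 1.3072
k* = 1.3072^(1/0.69) ≈ 1.4744
y* = (k*)^α = 1.4744^0.31 ≈ 1.1279
c* = (1 − s)·y* = (1 − 0.20) × 1.1279 ≈ 0.9023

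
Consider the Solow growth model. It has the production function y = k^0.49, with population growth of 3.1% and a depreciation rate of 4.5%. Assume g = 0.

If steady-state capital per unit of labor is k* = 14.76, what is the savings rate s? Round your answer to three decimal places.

Steady state requires s·f(k) = (n + δ)·k, i.e. s·k^α = (n + δ)·k.
So s / (n + δ) = (k*)^(1−α) = 14.76^0.51 = 3.9467.
Therefore s = 3.9467 × (n + δ) = 3.9467 × 0.076 = 0.2999.

s ≈ 0.300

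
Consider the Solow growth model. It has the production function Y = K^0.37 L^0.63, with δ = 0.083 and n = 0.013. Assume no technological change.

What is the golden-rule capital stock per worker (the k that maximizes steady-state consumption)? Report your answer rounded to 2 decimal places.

k_gold ≈ 8.51

The golden rule sets f'(k) = n + δ, i.e. α·k^(α−1) = n + δ.
So k^(1−α) = α / (n + δ) = 0.37 / 0.096 = 3.8542.
k_gold = 3.8542^(1/0.63) ≈ 8.5124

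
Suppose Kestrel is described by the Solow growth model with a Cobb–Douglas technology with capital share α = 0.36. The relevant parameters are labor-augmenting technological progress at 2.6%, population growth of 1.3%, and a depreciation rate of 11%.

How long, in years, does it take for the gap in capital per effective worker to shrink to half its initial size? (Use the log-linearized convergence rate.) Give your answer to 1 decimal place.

half-life ≈ 7.3 years

Near the steady state the convergence rate is λ = (1 − α)(n + g + δ).
λ = (1 − 0.36) × 0.149 = 0.64 × 0.149 = 0.09536
Half-life = ln 2 / λ = 0.6931 / 0.09536 ≈ 7.27 years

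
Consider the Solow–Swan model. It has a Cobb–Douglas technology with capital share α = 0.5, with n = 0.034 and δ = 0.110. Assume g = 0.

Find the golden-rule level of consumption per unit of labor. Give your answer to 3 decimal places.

At the golden rule, f'(k) = n + δ, so α·k^(α−1) = n + δ and k_gold = (α/(n + δ))^(1/(1−α)).
k_gold = (0.5/0.144)^(1/0.5) = 3.4722^2 ≈ 12.0562
c_gold = f(k_gold) − (n + δ)·k_gold = 3.4722 − 0.144×12.0562 ≈ 1.7361

c_gold ≈ 1.736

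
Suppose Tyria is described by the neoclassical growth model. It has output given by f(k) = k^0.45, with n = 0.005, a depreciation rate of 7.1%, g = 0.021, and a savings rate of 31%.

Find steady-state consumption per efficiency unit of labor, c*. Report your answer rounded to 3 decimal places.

Steady state requires s·f(k) = (n + g + δ)·k, i.e. s·k^α = (n + g + δ)·k.
Rearranging, k^(1−α) = s / (n + g + δ).
k^0.55 = 0.31 / (0.005 + 0.021 + 0.071) = 0.31 / 0.097 = 3.1959
k* = 3.1959^(1/0.55) ≈ 8.2688
y* = (k*)^α = 8.2688^0.45 ≈ 2.5873
c* = (1 − s)·y* = (1 − 0.31) × 2.5873 ≈ 1.7852

c* = 1.785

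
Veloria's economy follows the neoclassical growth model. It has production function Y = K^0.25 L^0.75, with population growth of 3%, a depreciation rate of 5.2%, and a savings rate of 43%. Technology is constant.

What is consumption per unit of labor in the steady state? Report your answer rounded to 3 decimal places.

c* = 0.990

At the steady state, Δk = 0, so s·k^α = (n + δ)·k.
Rearranging, k^(1−α) = s / (n + δ).
k^0.75 = 0.43 / (0.030 + 0.052) = 0.43 / 0.082 = 5.2439
k* = 5.2439^(1/0.75) ≈ 9.1104
y* = (k*)^α = 9.1104^0.25 ≈ 1.7373
c* = (1 − s)·y* = (1 − 0.43) × 1.7373 ≈ 0.9903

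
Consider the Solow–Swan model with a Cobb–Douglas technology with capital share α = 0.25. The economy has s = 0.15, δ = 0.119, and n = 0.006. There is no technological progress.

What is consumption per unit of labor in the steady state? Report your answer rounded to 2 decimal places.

At the steady state, Δk = 0, so s·k^α = (n + δ)·k.
Rearranging, k^(1−α) = s / (n + δ).
k^0.75 = 0.15 / (0.006 + 0.119) = 0.15 / 0.125 = 1.2000
k* = 1.2000^(1/0.75) ≈ 1.2752
y* = (k*)^α = 1.2752^0.25 ≈ 1.0627
c* = (1 − s)·y* = (1 − 0.15) × 1.0627 ≈ 0.9033

c* ≈ 0.90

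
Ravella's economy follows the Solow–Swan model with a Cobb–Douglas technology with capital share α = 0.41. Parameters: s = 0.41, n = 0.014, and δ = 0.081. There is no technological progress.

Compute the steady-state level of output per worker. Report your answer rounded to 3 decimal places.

In steady state, investment equals break-even investment: s·k^α = (n + δ)·k.
Rearranging, k^(1−α) = s / (n + δ).
k^0.59 = 0.41 / (0.014 + 0.081) = 0.41 / 0.095 = 4.3158
k* = 4.3158^(1/0.59) ≈ 11.9227
y* = (k*)^α = 11.9227^0.41 ≈ 2.7626

y* = 2.763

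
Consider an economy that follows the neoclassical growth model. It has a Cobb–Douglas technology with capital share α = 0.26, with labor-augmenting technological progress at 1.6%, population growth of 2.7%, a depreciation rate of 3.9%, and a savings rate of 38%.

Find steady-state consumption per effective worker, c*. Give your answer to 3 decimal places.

c* = 1.063

At the steady state, Δk = 0, so s·k^α = (n + g + δ)·k.
Rearranging, k^(1−α) = s / (n + g + δ).
k^0.74 = 0.38 / (0.027 + 0.016 + 0.039) = 0.38 / 0.082 = 4.6341
k* = 4.6341^(1/0.74) ≈ 7.9424
y* = (k*)^α = 7.9424^0.26 ≈ 1.7139
c* = (1 − s)·y* = (1 − 0.38) × 1.7139 ≈ 1.0626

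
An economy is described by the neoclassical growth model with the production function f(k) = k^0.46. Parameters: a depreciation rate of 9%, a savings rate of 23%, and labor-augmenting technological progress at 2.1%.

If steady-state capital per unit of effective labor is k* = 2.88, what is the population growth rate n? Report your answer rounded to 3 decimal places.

At the steady state, Δk = 0, so s·k^α = (n + g + δ)·k.
So s / (n + g + δ) = (k*)^(1−α) = 2.88^0.54 = 1.7704.
Therefore n + g + δ = s / 1.7704 = 0.23 / 1.7704 = 0.1299, so n = 0.1299 − 0.111 = 0.0189.

n ≈ 0.019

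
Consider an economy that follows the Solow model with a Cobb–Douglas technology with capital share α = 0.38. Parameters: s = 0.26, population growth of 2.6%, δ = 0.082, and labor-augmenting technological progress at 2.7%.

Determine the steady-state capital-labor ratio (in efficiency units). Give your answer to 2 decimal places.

At the steady state, Δk = 0, so s·k^α = (n + g + δ)·k.
Rearranging, k^(1−α) = s / (n + g + δ).
k^0.62 = 0.26 / (0.026 + 0.027 + 0.082) = 0.26 / 0.135 = 1.9259
k* = 1.9259^(1/0.62) ≈ 2.8780

k* ≈ 2.88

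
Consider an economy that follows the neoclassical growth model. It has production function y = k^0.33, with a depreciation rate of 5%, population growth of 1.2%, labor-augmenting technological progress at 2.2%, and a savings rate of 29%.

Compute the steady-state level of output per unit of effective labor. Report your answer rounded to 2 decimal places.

y* ≈ 1.84

Steady state requires s·f(k) = (n + g + δ)·k, i.e. s·k^α = (n + g + δ)·k.
Dividing both sides by k: k^(1−α) = s / (n + g + δ).
k^0.67 = 0.29 / (0.012 + 0.022 + 0.050) = 0.29 / 0.084 = 3.4524
k* = 3.4524^(1/0.67) ≈ 6.3557
y* = (k*)^α = 6.3557^0.33 ≈ 1.8410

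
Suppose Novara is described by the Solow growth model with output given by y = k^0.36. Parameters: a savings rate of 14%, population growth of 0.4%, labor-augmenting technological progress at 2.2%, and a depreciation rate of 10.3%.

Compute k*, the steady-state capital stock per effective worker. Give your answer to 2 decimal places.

Steady state requires s·f(k) = (n + g + δ)·k, i.e. s·k^α = (n + g + δ)·k.
Dividing both sides by k: k^(1−α) = s / (n + g + δ).
k^0.64 = 0.14 / (0.004 + 0.022 + 0.103) = 0.14 / 0.129 = 1.0853
k* = 1.0853^(1/0.64) ≈ 1.1364

k* = 1.14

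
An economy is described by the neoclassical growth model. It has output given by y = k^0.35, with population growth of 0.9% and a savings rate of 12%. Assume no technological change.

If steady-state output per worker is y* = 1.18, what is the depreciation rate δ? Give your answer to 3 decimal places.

At the steady state, Δk = 0, so s·k^α = (n + δ)·k.
Since y* = [s/(n + δ)]^(α/(1−α)), we have s/(n + δ) = (y*)^((1−α)/α) = 1.18^1.8571 = 1.3599.
Therefore n + δ = s / 1.3599 = 0.12 / 1.3599 = 0.0882, so δ = 0.0882 − 0.009 = 0.0792.

δ ≈ 0.079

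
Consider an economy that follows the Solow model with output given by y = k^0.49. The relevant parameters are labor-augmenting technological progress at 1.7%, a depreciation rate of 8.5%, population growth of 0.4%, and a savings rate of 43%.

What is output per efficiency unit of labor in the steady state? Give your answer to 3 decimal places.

y* ≈ 3.840

At the steady state, Δk = 0, so s·k^α = (n + g + δ)·k.
Dividing both sides by k: k^(1−α) = s / (n + g + δ).
k^0.51 = 0.43 / (0.004 + 0.017 + 0.085) = 0.43 / 0.106 = 4.0566
k* = 4.0566^(1/0.51) ≈ 15.5767
y* = (k*)^α = 15.5767^0.49 ≈ 3.8398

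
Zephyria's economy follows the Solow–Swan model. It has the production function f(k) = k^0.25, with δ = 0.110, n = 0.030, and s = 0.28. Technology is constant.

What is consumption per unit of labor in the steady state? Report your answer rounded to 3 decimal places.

c* ≈ 0.907

Steady state requires s·f(k) = (n + δ)·k, i.e. s·k^α = (n + δ)·k.
Dividing both sides by k: k^(1−α) = s / (n + δ).
k^0.75 = 0.28 / (0.030 + 0.110) = 0.28 / 0.140 = 2.0000
k* = 2.0000^(1/0.75) ≈ 2.5198
y* = (k*)^α = 2.5198^0.25 ≈ 1.2599
c* = (1 − s)·y* = (1 − 0.28) × 1.2599 ≈ 0.9071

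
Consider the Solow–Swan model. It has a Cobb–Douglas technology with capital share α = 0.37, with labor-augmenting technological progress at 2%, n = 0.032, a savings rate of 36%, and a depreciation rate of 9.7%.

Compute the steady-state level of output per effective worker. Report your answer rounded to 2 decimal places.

y* ≈ 1.68

In steady state, investment equals break-even investment: s·k^α = (n + g + δ)·k.
Rearranging, k^(1−α) = s / (n + g + δ).
k^0.63 = 0.36 / (0.032 + 0.020 + 0.097) = 0.36 / 0.149 = 2.4161
k* = 2.4161^(1/0.63) ≈ 4.0562
y* = (k*)^α = 4.0562^0.37 ≈ 1.6788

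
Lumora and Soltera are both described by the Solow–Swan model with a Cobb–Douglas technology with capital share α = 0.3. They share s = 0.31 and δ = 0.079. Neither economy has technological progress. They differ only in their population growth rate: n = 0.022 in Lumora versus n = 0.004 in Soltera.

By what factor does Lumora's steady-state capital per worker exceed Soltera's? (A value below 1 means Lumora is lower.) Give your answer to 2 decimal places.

Steady-state k* = [s/(n + δ)]^(1/(1−α)), so the ratio is [ (s_L/(n + δ)_L) / (s_S/(n + δ)_S) ]^1.4286.
s_L/(n + δ)_L = 0.31/0.101 = 3.0693; s_S/(n + δ)_S = 0.31/0.083 = 3.7349.
Ratio = (3.0693/3.7349)^1.4286 = 0.8218^1.4286 ≈ 0.7555

k*_L / k*_S ≈ 0.76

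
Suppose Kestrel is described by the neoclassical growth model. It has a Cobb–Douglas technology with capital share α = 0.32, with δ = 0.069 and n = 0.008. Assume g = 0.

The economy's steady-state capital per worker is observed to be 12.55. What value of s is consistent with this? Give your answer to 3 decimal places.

s ≈ 0.430

At the steady state, Δk = 0, so s·k^α = (n + δ)·k.
So s / (n + δ) = (k*)^(1−α) = 12.55^0.68 = 5.5857.
Therefore s = 5.5857 × (n + δ) = 5.5857 × 0.077 = 0.4301.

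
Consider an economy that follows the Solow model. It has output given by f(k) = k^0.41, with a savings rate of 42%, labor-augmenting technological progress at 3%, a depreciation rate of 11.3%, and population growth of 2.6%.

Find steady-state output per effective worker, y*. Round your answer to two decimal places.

Steady state requires s·f(k) = (n + g + δ)·k, i.e. s·k^α = (n + g + δ)·k.
Rearranging, k^(1−α) = s / (n + g + δ).
k^0.59 = 0.42 / (0.026 + 0.030 + 0.113) = 0.42 / 0.169 = 2.4852
k* = 2.4852^(1/0.59) ≈ 4.6785
y* = (k*)^α = 4.6785^0.41 ≈ 1.8825

y* ≈ 1.88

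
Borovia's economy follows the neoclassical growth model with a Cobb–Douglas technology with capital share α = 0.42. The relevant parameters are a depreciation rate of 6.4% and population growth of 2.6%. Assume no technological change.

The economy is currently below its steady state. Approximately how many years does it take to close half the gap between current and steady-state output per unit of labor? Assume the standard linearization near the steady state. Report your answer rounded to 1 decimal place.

half-life ≈ 13.3 years

Near the steady state the convergence rate is λ = (1 − α)(n + δ).
λ = (1 − 0.42) × 0.090 = 0.58 × 0.090 = 0.0522
Half-life = ln 2 / λ = 0.6931 / 0.0522 ≈ 13.28 years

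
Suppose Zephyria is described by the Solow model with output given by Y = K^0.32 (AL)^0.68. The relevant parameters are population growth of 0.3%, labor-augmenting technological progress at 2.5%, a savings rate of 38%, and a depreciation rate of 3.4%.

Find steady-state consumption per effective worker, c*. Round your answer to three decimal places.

c* ≈ 1.455

At the steady state, Δk = 0, so s·k^α = (n + g + δ)·k.
Rearranging, k^(1−α) = s / (n + g + δ).
k^0.68 = 0.38 / (0.003 + 0.025 + 0.034) = 0.38 / 0.062 = 6.1290
k* = 6.1290^(1/0.68) ≈ 14.3855
y* = (k*)^α = 14.3855^0.32 ≈ 2.3471
c* = (1 − s)·y* = (1 − 0.38) × 2.3471 ≈ 1.4552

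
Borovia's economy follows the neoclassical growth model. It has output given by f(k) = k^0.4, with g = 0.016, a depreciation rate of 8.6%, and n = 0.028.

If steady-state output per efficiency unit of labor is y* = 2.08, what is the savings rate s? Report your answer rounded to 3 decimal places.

s ≈ 0.390

At the steady state, Δk = 0, so s·k^α = (n + g + δ)·k.
Since y* = [s/(n + g + δ)]^(α/(1−α)), we have s/(n + g + δ) = (y*)^((1−α)/α) = 2.08^1.5 = 2.9998.
Therefore s = 2.9998 × (n + g + δ) = 2.9998 × 0.130 = 0.3900.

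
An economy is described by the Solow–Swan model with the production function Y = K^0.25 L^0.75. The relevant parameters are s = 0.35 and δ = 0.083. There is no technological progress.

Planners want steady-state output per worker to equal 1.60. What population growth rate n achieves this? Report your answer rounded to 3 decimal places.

n ≈ 0.002

Steady state requires s·f(k) = (n + δ)·k, i.e. s·k^α = (n + δ)·k.
Since y* = [s/(n + δ)]^(α/(1−α)), we have s/(n + δ) = (y*)^((1−α)/α) = 1.60^3 = 4.0960.
Therefore n + δ = s / 4.0960 = 0.35 / 4.0960 = 0.0854, so n = 0.0854 − 0.083 = 0.0024.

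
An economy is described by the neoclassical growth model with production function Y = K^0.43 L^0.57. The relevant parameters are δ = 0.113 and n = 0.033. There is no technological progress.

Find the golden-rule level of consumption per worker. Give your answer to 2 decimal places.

At the golden rule, f'(k) = n + δ, so α·k^(α−1) = n + δ and k_gold = (α/(n + δ))^(1/(1−α)).
k_gold = (0.43/0.146)^(1/0.57) = 2.9452^1.7544 ≈ 6.6530
c_gold = f(k_gold) − (n + δ)·k_gold = 2.2589 − 0.146×6.6530 ≈ 1.2876

c_gold ≈ 1.29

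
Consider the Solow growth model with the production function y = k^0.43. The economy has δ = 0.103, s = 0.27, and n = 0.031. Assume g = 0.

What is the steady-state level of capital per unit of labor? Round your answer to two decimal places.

k* ≈ 3.42

Steady state requires s·f(k) = (n + δ)·k, i.e. s·k^α = (n + δ)·k.
Rearranging, k^(1−α) = s / (n + δ).
k^0.57 = 0.27 / (0.031 + 0.103) = 0.27 / 0.134 = 2.0149
k* = 2.0149^(1/0.57) ≈ 3.4180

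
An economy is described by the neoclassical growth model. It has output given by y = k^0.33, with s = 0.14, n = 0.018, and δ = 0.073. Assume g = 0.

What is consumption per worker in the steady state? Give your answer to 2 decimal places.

c* = 1.06

Steady state requires s·f(k) = (n + δ)·k, i.e. s·k^α = (n + δ)·k.
Rearranging, k^(1−α) = s / (n + δ).
k^0.67 = 0.14 / (0.018 + 0.073) = 0.14 / 0.091 = 1.5385
k* = 1.5385^(1/0.67) ≈ 1.9022
y* = (k*)^α = 1.9022^0.33 ≈ 1.2364
c* = (1 − s)·y* = (1 − 0.14) × 1.2364 ≈ 1.0633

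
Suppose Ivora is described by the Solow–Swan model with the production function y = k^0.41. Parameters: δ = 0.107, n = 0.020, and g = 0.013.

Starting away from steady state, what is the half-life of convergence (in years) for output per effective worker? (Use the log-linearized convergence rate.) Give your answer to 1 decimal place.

half-life ≈ 8.4 years

Near the steady state the convergence rate is λ = (1 − α)(n + g + δ).
λ = (1 − 0.41) × 0.140 = 0.59 × 0.140 = 0.0826
Half-life = ln 2 / λ = 0.6931 / 0.0826 ≈ 8.39 years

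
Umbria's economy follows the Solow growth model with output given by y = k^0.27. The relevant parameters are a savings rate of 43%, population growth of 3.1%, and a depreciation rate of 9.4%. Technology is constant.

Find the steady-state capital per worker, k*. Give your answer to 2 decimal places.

In steady state, investment equals break-even investment: s·k^α = (n + δ)·k.
Dividing both sides by k: k^(1−α) = s / (n + δ).
k^0.73 = 0.43 / (0.031 + 0.094) = 0.43 / 0.125 = 3.4400
k* = 3.4400^(1/0.73) ≈ 5.4326

k* ≈ 5.43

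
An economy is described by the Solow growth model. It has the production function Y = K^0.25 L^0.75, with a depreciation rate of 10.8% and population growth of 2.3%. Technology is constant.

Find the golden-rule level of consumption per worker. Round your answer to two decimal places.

c_gold ≈ 0.93

At the golden rule, f'(k) = n + δ, so α·k^(α−1) = n + δ and k_gold = (α/(n + δ))^(1/(1−α)).
k_gold = (0.25/0.131)^(1/0.75) = 1.9084^1.3333 ≈ 2.3671
c_gold = f(k_gold) − (n + δ)·k_gold = 1.2404 − 0.131×2.3671 ≈ 0.9303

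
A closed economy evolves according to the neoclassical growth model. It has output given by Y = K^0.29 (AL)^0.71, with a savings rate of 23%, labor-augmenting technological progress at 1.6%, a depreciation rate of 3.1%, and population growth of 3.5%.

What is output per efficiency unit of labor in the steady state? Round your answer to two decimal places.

In steady state, investment equals break-even investment: s·k^α = (n + g + δ)·k.
Rearranging, k^(1−α) = s / (n + g + δ).
k^0.71 = 0.23 / (0.035 + 0.016 + 0.031) = 0.23 / 0.082 = 2.8049
k* = 2.8049^(1/0.71) ≈ 4.2743
y* = (k*)^α = 4.2743^0.29 ≈ 1.5239

y* ≈ 1.52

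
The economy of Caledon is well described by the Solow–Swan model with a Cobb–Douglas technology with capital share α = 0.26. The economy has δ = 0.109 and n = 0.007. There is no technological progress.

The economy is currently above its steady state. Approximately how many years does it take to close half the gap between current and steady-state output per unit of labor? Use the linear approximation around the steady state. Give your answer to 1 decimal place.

Near the steady state the convergence rate is λ = (1 − α)(n + δ).
λ = (1 − 0.26) × 0.116 = 0.74 × 0.116 = 0.08584
Half-life = ln 2 / λ = 0.6931 / 0.08584 ≈ 8.07 years

about 8.1 years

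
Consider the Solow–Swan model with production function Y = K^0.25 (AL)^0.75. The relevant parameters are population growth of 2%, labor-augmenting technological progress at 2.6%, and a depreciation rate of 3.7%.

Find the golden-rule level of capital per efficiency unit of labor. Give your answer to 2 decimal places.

The golden rule sets f'(k) = n + g + δ, i.e. α·k^(α−1) = n + g + δ.
So k^(1−α) = α / (n + g + δ) = 0.25 / 0.083 = 3.0120.
k_gold = 3.0120^(1/0.75) ≈ 4.3498

k_gold ≈ 4.35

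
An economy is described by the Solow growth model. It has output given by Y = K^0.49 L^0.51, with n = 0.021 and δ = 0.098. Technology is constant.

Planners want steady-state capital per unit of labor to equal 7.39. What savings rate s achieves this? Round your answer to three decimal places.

s ≈ 0.330

At the steady state, Δk = 0, so s·k^α = (n + δ)·k.
So s / (n + δ) = (k*)^(1−α) = 7.39^0.51 = 2.7734.
Therefore s = 2.7734 × (n + δ) = 2.7734 × 0.119 = 0.3300.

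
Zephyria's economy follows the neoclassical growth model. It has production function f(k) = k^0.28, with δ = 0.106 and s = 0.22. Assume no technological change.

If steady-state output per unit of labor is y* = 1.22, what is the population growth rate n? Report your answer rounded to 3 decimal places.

n ≈ 0.026

Steady state requires s·f(k) = (n + δ)·k, i.e. s·k^α = (n + δ)·k.
Since y* = [s/(n + δ)]^(α/(1−α)), we have s/(n + δ) = (y*)^((1−α)/α) = 1.22^2.5714 = 1.6675.
Therefore n + δ = s / 1.6675 = 0.22 / 1.6675 = 0.1319, so n = 0.1319 − 0.106 = 0.0259.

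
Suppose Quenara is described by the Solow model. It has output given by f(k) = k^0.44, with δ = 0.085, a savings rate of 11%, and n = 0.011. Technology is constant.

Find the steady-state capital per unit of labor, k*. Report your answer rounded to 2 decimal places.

k* ≈ 1.28

In steady state, investment equals break-even investment: s·k^α = (n + δ)·k.
Rearranging, k^(1−α) = s / (n + δ).
k^0.56 = 0.11 / (0.011 + 0.085) = 0.11 / 0.096 = 1.1458
k* = 1.1458^(1/0.56) ≈ 1.2751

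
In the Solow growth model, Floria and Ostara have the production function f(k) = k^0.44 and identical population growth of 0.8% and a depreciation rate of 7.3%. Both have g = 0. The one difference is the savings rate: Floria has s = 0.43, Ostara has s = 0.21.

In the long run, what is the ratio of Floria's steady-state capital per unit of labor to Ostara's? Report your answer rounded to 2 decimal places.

Steady-state k* = [s/(n + δ)]^(1/(1−α)), so the ratio is [ (s_F/(n + δ)_F) / (s_O/(n + δ)_O) ]^1.7857.
s_F/(n + δ)_F = 0.43/0.081 = 5.3086; s_O/(n + δ)_O = 0.21/0.081 = 2.5926.
Ratio = (5.3086/2.5926)^1.7857 = 2.0476^1.7857 ≈ 3.5958

ratio ≈ 3.60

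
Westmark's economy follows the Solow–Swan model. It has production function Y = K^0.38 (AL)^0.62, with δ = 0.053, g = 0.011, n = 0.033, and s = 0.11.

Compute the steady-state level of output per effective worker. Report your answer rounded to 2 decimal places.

y* ≈ 1.08

At the steady state, Δk = 0, so s·k^α = (n + g + δ)·k.
Dividing both sides by k: k^(1−α) = s / (n + g + δ).
k^0.62 = 0.11 / (0.033 + 0.011 + 0.053) = 0.11 / 0.097 = 1.1340
k* = 1.1340^(1/0.62) ≈ 1.2249
y* = (k*)^α = 1.2249^0.38 ≈ 1.0801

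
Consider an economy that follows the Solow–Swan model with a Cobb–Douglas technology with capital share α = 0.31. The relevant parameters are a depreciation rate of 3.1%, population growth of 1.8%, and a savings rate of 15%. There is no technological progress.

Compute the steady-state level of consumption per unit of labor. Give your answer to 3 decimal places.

c* ≈ 1.405

In steady state, investment equals break-even investment: s·k^α = (n + δ)·k.
Dividing both sides by k: k^(1−α) = s / (n + δ).
k^0.69 = 0.15 / (0.018 + 0.031) = 0.15 / 0.049 = 3.0612
k* = 3.0612^(1/0.69) ≈ 5.0605
y* = (k*)^α = 5.0605^0.31 ≈ 1.6531
c* = (1 − s)·y* = (1 − 0.15) × 1.6531 ≈ 1.4051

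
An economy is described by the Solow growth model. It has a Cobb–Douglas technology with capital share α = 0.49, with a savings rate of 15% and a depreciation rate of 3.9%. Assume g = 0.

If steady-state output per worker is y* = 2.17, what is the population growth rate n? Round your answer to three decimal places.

In steady state, investment equals break-even investment: s·k^α = (n + δ)·k.
Since y* = [s/(n + δ)]^(α/(1−α)), we have s/(n + δ) = (y*)^((1−α)/α) = 2.17^1.0408 = 2.2397.
Therefore n + δ = s / 2.2397 = 0.15 / 2.2397 = 0.0670, so n = 0.0670 − 0.039 = 0.0280.

n ≈ 0.028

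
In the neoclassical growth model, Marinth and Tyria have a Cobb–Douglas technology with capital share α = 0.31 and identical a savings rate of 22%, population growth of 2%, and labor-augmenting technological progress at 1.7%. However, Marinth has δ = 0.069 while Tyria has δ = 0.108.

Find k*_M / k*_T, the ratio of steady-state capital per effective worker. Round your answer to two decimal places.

ratio ≈ 1.57

Steady-state k* = [s/(n + g + δ)]^(1/(1−α)), so the ratio is [ (s_M/(n + g + δ)_M) / (s_T/(n + g + δ)_T) ]^1.4493.
s_M/(n + g + δ)_M = 0.22/0.106 = 2.0755; s_T/(n + g + δ)_T = 0.22/0.145 = 1.5172.
Ratio = (2.0755/1.5172)^1.4493 = 1.3680^1.4493 ≈ 1.5748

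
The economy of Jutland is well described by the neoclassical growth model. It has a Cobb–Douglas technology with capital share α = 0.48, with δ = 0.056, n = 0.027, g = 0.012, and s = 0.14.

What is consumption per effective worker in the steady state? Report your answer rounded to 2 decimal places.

Steady state requires s·f(k) = (n + g + δ)·k, i.e. s·k^α = (n + g + δ)·k.
Dividing both sides by k: k^(1−α) = s / (n + g + δ).
k^0.52 = 0.14 / (0.027 + 0.012 + 0.056) = 0.14 / 0.095 = 1.4737
k* = 1.4737^(1/0.52) ≈ 2.1080
y* = (k*)^α = 2.1080^0.48 ≈ 1.4304
c* = (1 − s)·y* = (1 − 0.14) × 1.4304 ≈ 1.2301

c* ≈ 1.23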